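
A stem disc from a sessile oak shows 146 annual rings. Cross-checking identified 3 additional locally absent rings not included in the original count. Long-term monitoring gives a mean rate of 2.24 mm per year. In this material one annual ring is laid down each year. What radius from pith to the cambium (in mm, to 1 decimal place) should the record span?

333.8 mm

Adjusted count: 146 + 3 = 149 annual rings.
Predicted length = 2.24 mm/year × 149 years = 333.8 mm.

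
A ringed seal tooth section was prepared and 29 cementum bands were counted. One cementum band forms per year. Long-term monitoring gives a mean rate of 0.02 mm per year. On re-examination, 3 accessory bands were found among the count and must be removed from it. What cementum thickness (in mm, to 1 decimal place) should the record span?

0.5 mm

Adjusted count: 29 − 3 = 26 cementum bands.
Length ≈ 0.02 × 26 = 0.5 mm.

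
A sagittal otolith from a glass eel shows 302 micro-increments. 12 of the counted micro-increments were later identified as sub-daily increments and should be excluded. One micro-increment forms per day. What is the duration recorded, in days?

After corrections the count is 302 − 12 = 290 micro-increments.
With a one-to-one micro-increment periodicity this is 290 days.

290 days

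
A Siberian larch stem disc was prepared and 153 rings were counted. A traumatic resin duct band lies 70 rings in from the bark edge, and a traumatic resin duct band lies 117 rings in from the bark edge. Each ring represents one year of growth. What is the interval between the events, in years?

Separation: 117 − 70 = 47 rings.
At one ring per year, 47 years elapsed between them.

47 years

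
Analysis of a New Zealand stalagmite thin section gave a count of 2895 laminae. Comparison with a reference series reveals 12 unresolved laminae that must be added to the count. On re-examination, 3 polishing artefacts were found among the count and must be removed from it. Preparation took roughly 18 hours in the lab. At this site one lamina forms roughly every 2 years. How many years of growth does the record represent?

5808 years

After corrections the count is 2895 − 3 + 12 = 2904 laminae.
2904 laminae at 2 years each span 2904 × 2 = 5808 years.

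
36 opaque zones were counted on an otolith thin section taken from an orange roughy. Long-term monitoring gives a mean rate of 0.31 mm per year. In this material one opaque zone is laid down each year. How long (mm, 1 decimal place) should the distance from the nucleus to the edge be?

11.2 mm

36 years of growth are recorded.
Length ≈ 0.31 × 36 = 11.2 mm.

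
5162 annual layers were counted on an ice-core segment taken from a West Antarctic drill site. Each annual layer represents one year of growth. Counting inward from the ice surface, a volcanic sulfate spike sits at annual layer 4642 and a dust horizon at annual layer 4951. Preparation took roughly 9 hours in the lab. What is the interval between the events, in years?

The two markers are separated by 4951 − 4642 = 309 annual layers.
That is 309 years at one annual layer per year.

309 yr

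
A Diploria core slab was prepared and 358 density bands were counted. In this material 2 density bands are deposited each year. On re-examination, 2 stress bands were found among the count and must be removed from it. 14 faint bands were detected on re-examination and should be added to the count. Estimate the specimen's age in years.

Adjusted count: 358 − 2 + 14 = 370 density bands.
370 density bands at 2 per year is 370 / 2 = 185 years.

185 years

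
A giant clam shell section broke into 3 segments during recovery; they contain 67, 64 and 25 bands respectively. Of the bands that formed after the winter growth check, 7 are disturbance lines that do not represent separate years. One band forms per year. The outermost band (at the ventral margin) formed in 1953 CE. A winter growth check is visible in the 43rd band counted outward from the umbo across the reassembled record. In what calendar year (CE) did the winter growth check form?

1847 CE

Total bands = 67 + 64 + 25 = 156.
The winter growth check sits at band 43 from the umbo, so 156 − 43 = 113 bands formed after it.
Excluding 7 false bands: 113 − 7 = 106.
Counting back 106 years from 1953 CE places the winter growth check in 1953 − 106 = 1847 CE.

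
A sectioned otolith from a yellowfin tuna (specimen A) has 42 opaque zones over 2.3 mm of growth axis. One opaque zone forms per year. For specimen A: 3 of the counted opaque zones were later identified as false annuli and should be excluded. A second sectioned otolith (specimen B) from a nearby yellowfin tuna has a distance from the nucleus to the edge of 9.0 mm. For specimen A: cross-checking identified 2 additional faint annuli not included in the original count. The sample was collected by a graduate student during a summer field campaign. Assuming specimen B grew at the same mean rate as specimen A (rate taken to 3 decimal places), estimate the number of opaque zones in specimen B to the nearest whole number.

Specimen A: correcting the raw count gives 42 − 3 + 2 = 41 true opaque zones.
A: Extension rate ≈ 2.3 / 41 = 0.056 mm per year.
B spans 9.0 / 0.056 = 160.71 years ≈ 161 opaque zones.

161 opaque zones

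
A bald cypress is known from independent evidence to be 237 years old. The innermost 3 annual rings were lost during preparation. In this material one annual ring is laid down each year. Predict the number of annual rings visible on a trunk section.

One annual ring per year gives 237 annual rings over 237 years.
237 − 3 missed = 234 annual rings expected in the prepared section.

234 annual rings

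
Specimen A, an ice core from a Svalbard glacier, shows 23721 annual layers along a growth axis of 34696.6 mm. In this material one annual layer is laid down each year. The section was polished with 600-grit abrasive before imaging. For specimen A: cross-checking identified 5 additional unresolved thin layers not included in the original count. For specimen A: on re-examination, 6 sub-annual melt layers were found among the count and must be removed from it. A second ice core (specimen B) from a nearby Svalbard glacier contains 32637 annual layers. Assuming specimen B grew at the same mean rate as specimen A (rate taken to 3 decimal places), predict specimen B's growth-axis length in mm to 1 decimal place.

47747.9 mm

Specimen A: true annual layer count = 23721 − 6 + 5 = 23720.
A: Extension rate ≈ 34696.6 / 23720 = 1.463 mm/year.
Length of B = 1.463 × 32637 = 47747.9 mm.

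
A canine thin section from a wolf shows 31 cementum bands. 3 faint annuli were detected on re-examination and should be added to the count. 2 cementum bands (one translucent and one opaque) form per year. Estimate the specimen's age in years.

True cementum band count = 31 + 3 = 34.
Dividing by 2 cementum bands per year: 34 / 2 = 17 years.

17 years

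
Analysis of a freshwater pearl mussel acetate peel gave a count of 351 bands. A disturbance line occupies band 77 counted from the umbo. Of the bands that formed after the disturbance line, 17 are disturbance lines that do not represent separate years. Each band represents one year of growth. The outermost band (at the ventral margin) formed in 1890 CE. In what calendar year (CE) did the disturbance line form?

1633 CE

351 − 77 = 274 bands lie beyond the disturbance line toward the ventral margin.
Excluding 17 false bands: 274 − 17 = 257.
The band at the ventral margin is 1890 CE, so the disturbance line dates to 1890 − 257 = 1633 CE.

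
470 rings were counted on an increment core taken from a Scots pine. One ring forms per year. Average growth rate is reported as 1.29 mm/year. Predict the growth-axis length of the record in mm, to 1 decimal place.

470 years of growth are recorded.
Length ≈ 1.29 × 470 = 606.3 mm.

606.3 mm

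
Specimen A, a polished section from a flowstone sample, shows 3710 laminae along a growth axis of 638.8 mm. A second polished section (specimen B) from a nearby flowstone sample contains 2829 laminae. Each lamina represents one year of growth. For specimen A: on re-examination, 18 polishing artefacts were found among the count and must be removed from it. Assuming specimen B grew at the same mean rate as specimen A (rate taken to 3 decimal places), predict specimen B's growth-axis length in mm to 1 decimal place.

489.4 mm

Specimen A: adjusted count: 3710 − 18 = 3692 laminae.
A: Mean rate = 638.8 mm / 3692 years ≈ 0.173 mm/yr.
Length of B = 0.173 × 2829 = 489.4 mm.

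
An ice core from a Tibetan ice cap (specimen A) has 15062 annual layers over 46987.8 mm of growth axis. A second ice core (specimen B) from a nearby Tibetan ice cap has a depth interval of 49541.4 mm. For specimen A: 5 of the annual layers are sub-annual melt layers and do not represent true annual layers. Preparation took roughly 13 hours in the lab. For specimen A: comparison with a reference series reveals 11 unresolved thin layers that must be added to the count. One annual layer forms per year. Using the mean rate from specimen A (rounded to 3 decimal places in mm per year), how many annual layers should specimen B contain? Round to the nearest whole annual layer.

15889 annual layers

Specimen A: correcting the raw count gives 15062 − 5 + 11 = 15068 true annual layers.
A: Extension rate ≈ 46987.8 / 15068 = 3.118 mm per year.
Specimen B: 49541.4 mm / 3.118 mm per year = 15888.84 years ≈ 15889 annual layers.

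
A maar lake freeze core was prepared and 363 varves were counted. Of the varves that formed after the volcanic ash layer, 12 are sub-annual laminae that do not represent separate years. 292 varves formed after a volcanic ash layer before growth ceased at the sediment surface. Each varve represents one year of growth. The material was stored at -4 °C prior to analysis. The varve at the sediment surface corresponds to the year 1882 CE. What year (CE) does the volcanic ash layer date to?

292 varves post-date the volcanic ash layer.
Excluding 12 false varves: 292 − 12 = 280.
1882 − 280 = 1602 CE.

1602 CE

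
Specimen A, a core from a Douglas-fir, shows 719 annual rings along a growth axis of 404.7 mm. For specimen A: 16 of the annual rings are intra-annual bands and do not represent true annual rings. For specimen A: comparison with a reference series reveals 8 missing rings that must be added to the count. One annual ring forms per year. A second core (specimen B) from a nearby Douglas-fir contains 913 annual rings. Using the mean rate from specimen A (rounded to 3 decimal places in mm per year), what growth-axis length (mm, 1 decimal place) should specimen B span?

519.5 mm

Specimen A: correcting the raw count gives 719 − 16 + 8 = 711 true annual rings.
A: Extension rate ≈ 404.7 / 711 = 0.569 mm per year.
Length of B = 0.569 × 913 = 519.5 mm.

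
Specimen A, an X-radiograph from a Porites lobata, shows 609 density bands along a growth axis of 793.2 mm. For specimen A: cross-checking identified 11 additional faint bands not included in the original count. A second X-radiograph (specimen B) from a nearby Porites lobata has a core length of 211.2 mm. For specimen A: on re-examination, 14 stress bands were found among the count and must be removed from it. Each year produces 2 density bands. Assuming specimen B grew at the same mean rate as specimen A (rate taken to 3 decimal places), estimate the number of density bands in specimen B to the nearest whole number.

161 density bands

Specimen A: after corrections the count is 609 − 14 + 11 = 606 density bands.
Specimen A: with 2 density bands per year, 606 / 2 = 303 years.
A: Extension rate ≈ 793.2 / 303 = 2.618 mm/yr.
B spans 211.2 / 2.618 = 80.67 years; at 2 density bands per year that is 80.67 × 2 ≈ 161 density bands.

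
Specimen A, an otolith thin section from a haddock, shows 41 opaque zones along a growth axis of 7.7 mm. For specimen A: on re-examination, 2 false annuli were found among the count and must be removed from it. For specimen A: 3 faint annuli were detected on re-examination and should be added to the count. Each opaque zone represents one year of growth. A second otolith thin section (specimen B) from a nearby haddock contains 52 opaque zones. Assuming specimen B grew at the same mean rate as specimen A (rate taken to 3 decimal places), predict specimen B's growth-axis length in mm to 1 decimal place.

Specimen A: adjusted count: 41 − 2 + 3 = 42 opaque zones.
A: Mean rate = 7.7 mm / 42 years ≈ 0.183 mm/year.
B's length ≈ 0.183 × 52 = 9.5 mm.

9.5 mm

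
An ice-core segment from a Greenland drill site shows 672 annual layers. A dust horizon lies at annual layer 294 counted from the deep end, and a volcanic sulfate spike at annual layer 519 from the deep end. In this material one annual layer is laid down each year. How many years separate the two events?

519 − 294 = 225 annual layers lie between the two events.
One annual layer per year makes the interval 225 years.

225 years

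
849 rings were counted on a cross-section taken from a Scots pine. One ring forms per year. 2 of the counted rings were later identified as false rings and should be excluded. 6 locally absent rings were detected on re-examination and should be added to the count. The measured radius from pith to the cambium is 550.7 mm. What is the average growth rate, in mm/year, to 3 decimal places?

Adjusted count: 849 − 2 + 6 = 853 rings.
Mean rate = 550.7 mm / 853 years ≈ 0.646 mm/year.

0.646 mm/year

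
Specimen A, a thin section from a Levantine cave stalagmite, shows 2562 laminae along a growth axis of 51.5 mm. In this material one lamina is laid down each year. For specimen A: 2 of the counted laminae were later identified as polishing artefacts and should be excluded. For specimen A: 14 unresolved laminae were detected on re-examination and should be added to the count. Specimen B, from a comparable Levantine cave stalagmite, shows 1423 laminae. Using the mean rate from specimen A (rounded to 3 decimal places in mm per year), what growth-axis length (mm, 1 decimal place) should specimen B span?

Specimen A: correcting the raw count gives 2562 − 2 + 14 = 2574 true laminae.
A: 51.5 mm over 2574 years gives 51.5 / 2574 ≈ 0.020 mm/year.
Length of B = 0.020 × 1423 = 28.5 mm.

28.5 mm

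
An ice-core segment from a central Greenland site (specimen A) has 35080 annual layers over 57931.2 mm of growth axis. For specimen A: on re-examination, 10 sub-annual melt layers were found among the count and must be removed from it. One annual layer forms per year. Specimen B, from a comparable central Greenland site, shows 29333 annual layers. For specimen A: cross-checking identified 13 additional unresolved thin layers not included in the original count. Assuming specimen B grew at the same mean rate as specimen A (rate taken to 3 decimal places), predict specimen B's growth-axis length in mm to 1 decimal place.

Specimen A: correcting the raw count gives 35080 − 10 + 13 = 35083 true annual layers.
A: Mean rate = 57931.2 mm / 35083 years ≈ 1.651 mm/year.
Length of B = 1.651 × 29333 = 48428.8 mm.

48428.8 mm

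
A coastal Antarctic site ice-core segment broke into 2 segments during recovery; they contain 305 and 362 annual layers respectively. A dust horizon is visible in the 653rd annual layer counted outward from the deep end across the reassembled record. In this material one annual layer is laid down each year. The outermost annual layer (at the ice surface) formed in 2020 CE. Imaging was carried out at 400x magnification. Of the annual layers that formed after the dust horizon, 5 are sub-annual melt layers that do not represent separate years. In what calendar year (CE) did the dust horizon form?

Total annual layers = 305 + 362 = 667.
The dust horizon sits at annual layer 653 from the deep end, so 667 − 653 = 14 annual layers formed after it.
Excluding 5 false annual layers: 14 − 5 = 9.
2020 − 9 = 2011 CE.

2011 CE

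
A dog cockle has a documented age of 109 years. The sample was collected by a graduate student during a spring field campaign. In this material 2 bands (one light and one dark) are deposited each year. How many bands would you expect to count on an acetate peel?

218 bands

109 years at 2 bands per year gives 109 × 2 = 218 bands.
So 218 bands should be present.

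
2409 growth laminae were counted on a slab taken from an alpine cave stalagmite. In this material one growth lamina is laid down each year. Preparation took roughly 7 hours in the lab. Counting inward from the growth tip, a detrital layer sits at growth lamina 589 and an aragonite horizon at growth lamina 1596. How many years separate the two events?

The two markers are separated by 1596 − 589 = 1007 growth laminae.
That is 1007 years at one growth lamina per year.

1007 years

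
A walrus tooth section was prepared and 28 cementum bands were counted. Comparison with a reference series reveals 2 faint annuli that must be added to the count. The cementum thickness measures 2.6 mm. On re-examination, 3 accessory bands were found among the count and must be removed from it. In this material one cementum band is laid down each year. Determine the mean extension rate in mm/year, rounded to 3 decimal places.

0.096 mm/year

After corrections the count is 28 − 3 + 2 = 27 cementum bands.
2.6 mm over 27 years gives 2.6 / 27 ≈ 0.096 mm/year.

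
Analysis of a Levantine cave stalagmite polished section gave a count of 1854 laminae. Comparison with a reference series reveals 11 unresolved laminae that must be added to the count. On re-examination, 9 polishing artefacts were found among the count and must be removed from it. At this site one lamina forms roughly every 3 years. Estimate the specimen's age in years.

5568 years

After corrections the count is 1854 − 9 + 11 = 1856 laminae.
1856 laminae at 3 years each span 1856 × 3 = 5568 years.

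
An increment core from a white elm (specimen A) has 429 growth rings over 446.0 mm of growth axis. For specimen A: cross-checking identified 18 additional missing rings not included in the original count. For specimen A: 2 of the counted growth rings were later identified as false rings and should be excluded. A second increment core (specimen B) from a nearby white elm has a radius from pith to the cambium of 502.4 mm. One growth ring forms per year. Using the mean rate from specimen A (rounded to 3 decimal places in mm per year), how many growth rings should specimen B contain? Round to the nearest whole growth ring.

Specimen A: adjusted count: 429 − 2 + 18 = 445 growth rings.
A: Mean rate = 446.0 mm / 445 years ≈ 1.002 mm/year.
B spans 502.4 / 1.002 = 501.40 years ≈ 501 growth rings.

501 growth rings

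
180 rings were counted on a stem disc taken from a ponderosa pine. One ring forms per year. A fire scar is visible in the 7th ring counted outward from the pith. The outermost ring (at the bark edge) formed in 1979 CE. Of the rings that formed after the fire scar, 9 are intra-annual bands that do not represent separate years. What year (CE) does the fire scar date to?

1815 CE

180 − 7 = 173 rings lie beyond the fire scar toward the bark edge.
Removing the 9 false rings leaves 173 − 9 = 164 true rings beyond the fire scar.
1979 − 164 = 1815 CE.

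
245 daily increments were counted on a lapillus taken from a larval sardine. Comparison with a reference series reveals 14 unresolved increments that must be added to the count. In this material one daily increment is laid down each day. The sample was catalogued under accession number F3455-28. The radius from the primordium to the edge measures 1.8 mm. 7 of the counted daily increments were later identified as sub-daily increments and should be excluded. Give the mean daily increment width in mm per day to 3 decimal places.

0.007 mm per day

Adjusted count: 245 − 7 + 14 = 252 daily increments.
1.8 mm over 252 days gives 1.8 / 252 ≈ 0.007 mm per day.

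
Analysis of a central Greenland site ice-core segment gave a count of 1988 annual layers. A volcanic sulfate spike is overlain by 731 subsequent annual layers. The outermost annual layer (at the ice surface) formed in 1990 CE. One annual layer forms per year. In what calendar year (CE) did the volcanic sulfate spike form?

1259 CE

There are 731 annual layers younger than the volcanic sulfate spike.
The annual layer at the ice surface is 1990 CE, so the volcanic sulfate spike dates to 1990 − 731 = 1259 CE.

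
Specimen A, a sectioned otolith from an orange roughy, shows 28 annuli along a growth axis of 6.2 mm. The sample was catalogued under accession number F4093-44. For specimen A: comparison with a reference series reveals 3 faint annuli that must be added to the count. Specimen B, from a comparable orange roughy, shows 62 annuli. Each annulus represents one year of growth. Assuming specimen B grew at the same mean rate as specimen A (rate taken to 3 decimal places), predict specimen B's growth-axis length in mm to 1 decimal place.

12.4 mm

Specimen A: adjusted count: 28 + 3 = 31 annuli.
A: Mean rate = 6.2 mm / 31 years ≈ 0.200 mm/year.
For B, 0.200 mm/year × 62 years = 12.4 mm.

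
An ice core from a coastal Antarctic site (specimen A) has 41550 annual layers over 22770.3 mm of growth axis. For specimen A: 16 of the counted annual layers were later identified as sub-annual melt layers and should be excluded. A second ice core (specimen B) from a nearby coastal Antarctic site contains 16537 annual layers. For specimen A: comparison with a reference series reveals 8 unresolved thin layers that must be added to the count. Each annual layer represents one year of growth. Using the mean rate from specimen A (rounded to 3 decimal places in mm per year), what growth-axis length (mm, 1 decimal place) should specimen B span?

9062.3 mm

Specimen A: correcting the raw count gives 41550 − 16 + 8 = 41542 true annual layers.
A: Extension rate ≈ 22770.3 / 41542 = 0.548 mm per year.
Length of B = 0.548 × 16537 = 9062.3 mm.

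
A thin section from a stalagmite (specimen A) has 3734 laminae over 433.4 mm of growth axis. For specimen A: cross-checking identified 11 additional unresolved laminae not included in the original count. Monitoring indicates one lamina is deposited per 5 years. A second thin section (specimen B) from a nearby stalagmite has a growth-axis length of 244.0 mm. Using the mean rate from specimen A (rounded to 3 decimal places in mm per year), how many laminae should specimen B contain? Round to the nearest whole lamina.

Specimen A: true lamina count = 3734 + 11 = 3745.
Specimen A: multiplying by 5 years per lamina: 3745 × 5 = 18725 years.
A: Extension rate ≈ 433.4 / 18725 = 0.023 mm/year.
Specimen B: 244.0 mm / 0.023 mm per year = 10608.70 years; at 5 years per lamina that is 10608.70 / 5 ≈ 2122 laminae.

2122 laminae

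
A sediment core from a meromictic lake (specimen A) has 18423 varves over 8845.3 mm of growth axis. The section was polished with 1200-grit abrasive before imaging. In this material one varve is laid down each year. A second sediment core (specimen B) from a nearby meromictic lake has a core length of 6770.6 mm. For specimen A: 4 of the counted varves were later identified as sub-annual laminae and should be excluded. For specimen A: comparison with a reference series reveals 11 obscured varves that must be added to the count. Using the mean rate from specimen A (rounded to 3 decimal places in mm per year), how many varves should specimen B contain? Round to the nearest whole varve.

Specimen A: after corrections the count is 18423 − 4 + 11 = 18430 varves.
A: 8845.3 mm over 18430 years gives 8845.3 / 18430 ≈ 0.480 mm/yr.
Specimen B: 6770.6 mm / 0.480 mm per year = 14105.42 years ≈ 14105 varves.

14105 varves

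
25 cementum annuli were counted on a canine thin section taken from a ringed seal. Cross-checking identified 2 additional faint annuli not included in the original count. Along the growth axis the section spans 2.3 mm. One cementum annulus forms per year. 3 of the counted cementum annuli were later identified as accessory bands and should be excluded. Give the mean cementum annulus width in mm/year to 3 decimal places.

0.096 mm/year

Adjusted count: 25 − 3 + 2 = 24 cementum annuli.
Extension rate ≈ 2.3 / 24 = 0.096 mm/year.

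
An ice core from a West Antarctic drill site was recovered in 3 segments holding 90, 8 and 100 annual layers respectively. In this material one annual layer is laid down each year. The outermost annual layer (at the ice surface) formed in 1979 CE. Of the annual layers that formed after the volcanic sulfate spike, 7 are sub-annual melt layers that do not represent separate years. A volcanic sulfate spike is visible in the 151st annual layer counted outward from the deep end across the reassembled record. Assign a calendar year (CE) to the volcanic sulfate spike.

Total annual layers = 90 + 8 + 100 = 198.
198 − 151 = 47 annual layers lie beyond the volcanic sulfate spike toward the ice surface.
47 − 7 false = 40 true annual layers after the volcanic sulfate spike.
1979 − 40 = 1939 CE.

1939 CE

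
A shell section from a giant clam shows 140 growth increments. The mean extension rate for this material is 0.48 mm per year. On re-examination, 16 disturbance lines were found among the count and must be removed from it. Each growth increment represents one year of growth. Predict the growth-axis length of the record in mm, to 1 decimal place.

59.5 mm

True growth increment count = 140 − 16 = 124.
124 years at 0.48 mm/year gives 0.48 × 124 = 59.5 mm.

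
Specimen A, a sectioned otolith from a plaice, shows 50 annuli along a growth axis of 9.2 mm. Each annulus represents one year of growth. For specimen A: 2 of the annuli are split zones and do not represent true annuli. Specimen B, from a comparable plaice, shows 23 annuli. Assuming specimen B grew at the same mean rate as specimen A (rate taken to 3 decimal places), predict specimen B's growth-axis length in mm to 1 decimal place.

Specimen A: adjusted count: 50 − 2 = 48 annuli.
A: 9.2 mm over 48 years gives 9.2 / 48 ≈ 0.192 mm/year.
Length of B = 0.192 × 23 = 4.4 mm.

4.4 mm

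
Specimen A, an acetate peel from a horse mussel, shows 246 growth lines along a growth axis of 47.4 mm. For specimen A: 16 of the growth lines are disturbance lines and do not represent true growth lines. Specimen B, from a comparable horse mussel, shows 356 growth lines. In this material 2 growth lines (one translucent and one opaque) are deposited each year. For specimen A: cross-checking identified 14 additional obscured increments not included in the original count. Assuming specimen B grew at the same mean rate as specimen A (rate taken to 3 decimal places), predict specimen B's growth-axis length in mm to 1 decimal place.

69.2 mm

Specimen A: after corrections the count is 246 − 16 + 14 = 244 growth lines.
Specimen A: with 2 growth lines per year, 244 / 2 = 122 years.
A: Mean rate = 47.4 mm / 122 years ≈ 0.389 mm/yr.
Specimen B: with 2 growth lines per year, 356 / 2 = 178 years. Length of B = 0.389 × 178 = 69.2 mm.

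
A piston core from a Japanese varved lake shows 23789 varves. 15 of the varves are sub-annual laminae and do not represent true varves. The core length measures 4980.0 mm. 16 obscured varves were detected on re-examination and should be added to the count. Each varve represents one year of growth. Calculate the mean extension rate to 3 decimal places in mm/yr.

True varve count = 23789 − 15 + 16 = 23790.
Mean rate = 4980.0 mm / 23790 years ≈ 0.209 mm/yr.

0.209 mm/yr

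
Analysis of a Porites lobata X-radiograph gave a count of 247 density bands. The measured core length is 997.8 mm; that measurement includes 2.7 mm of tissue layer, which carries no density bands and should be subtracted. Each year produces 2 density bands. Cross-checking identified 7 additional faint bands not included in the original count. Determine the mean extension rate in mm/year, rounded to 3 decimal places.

Adjusted count: 247 + 7 = 254 density bands.
Dividing by 2 density bands per year: 254 / 2 = 127 years.
Net length = 997.8 − 2.7 = 995.1 mm.
Mean rate = 995.1 mm / 127 years ≈ 7.835 mm/year.

7.835 mm/year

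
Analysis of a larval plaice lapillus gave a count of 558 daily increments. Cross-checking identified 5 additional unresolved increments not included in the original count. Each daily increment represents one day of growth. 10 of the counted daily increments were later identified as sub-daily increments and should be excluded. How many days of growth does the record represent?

553 days

Correcting the raw count gives 558 − 10 + 5 = 553 true daily increments.
One daily increment per day makes the duration 553 days.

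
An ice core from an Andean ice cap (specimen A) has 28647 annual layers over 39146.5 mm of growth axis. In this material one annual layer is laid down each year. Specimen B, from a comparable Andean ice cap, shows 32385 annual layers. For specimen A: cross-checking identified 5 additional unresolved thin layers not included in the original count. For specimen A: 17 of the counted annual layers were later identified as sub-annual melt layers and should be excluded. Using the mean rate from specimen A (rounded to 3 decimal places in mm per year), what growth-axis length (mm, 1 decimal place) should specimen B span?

44270.3 mm

Specimen A: after corrections the count is 28647 − 17 + 5 = 28635 annual layers.
A: Extension rate ≈ 39146.5 / 28635 = 1.367 mm per year.
B's length ≈ 1.367 × 32385 = 44270.3 mm.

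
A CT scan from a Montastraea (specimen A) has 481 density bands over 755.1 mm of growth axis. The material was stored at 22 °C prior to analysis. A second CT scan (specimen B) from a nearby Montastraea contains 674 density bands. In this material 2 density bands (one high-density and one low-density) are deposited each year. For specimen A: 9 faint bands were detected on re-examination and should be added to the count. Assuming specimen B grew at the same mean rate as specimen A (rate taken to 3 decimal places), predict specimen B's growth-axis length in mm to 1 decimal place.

1038.6 mm

Specimen A: adjusted count: 481 + 9 = 490 density bands.
Specimen A: with 2 density bands per year, 490 / 2 = 245 years.
A: Mean rate = 755.1 mm / 245 years ≈ 3.082 mm per year.
Specimen B: 674 density bands at 2 per year is 674 / 2 = 337 years. B's length ≈ 3.082 × 337 = 1038.6 mm.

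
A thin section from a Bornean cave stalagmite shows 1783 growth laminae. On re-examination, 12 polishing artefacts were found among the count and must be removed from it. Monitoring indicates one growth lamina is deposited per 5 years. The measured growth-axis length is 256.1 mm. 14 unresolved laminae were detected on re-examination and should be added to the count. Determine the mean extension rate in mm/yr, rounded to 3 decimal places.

Correcting the raw count gives 1783 − 12 + 14 = 1785 true growth laminae.
1785 growth laminae at 5 years each span 1785 × 5 = 8925 years.
Mean rate = 256.1 mm / 8925 years ≈ 0.029 mm/yr.

0.029 mm/yr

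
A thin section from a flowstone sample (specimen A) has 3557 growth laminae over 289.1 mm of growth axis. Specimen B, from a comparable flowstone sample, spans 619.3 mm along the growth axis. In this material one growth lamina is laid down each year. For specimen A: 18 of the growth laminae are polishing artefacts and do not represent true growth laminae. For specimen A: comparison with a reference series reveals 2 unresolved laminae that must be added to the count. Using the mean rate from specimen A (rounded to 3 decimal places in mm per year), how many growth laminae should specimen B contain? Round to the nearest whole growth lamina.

7552 growth laminae

Specimen A: adjusted count: 3557 − 18 + 2 = 3541 growth laminae.
A: Extension rate ≈ 289.1 / 3541 = 0.082 mm/year.
B spans 619.3 / 0.082 = 7552.44 years ≈ 7552 growth laminae.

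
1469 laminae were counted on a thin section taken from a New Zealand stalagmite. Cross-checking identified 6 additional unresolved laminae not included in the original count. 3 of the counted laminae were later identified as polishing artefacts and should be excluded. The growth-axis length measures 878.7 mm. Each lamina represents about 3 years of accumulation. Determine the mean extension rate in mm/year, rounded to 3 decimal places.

Correcting the raw count gives 1469 − 3 + 6 = 1472 true laminae.
1472 laminae at 3 years each span 1472 × 3 = 4416 years.
878.7 mm over 4416 years gives 878.7 / 4416 ≈ 0.199 mm/year.

0.199 mm/year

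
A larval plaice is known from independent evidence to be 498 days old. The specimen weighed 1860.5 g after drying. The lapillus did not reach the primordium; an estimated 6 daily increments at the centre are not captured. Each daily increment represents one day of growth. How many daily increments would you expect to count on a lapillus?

Expected daily increments over 498 days: 498.
Subtracting the 6 daily increments not captured gives 498 − 6 = 492 daily increments in the record.

492 daily increments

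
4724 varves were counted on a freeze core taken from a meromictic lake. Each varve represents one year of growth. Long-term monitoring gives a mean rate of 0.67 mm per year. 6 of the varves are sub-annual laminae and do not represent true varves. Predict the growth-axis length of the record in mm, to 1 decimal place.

3161.1 mm

Adjusted count: 4724 − 6 = 4718 varves.
4718 years at 0.67 mm/year gives 0.67 × 4718 = 3161.1 mm.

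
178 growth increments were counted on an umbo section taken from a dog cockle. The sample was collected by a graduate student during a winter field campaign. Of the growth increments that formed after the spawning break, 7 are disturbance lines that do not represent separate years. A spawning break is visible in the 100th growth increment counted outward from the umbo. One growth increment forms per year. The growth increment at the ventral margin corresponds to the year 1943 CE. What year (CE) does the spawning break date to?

The spawning break sits at growth increment 100 from the umbo, so 178 − 100 = 78 growth increments formed after it.
Excluding 7 false growth increments: 78 − 7 = 71.
Counting back 71 years from 1943 CE places the spawning break in 1943 − 71 = 1872 CE.

1872 CE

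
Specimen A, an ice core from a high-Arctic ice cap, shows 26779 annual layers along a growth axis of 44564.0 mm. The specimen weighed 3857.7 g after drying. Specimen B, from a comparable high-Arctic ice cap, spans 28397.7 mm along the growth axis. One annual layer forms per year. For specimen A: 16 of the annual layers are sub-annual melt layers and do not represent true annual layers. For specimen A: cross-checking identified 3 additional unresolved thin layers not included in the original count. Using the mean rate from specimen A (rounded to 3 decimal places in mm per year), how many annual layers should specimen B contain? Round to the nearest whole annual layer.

17056 annual layers

Specimen A: after corrections the count is 26779 − 16 + 3 = 26766 annual layers.
A: 44564.0 mm over 26766 years gives 44564.0 / 26766 ≈ 1.665 mm per year.
Specimen B: 28397.7 mm / 1.665 mm per year = 17055.68 years ≈ 17056 annual layers.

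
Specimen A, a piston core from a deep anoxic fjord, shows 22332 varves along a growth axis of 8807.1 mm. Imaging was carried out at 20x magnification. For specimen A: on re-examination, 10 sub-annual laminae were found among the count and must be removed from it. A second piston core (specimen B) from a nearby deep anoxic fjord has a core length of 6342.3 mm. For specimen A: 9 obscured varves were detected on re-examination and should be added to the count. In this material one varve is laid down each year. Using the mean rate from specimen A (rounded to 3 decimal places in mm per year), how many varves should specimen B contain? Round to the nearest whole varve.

16097 varves

Specimen A: true varve count = 22332 − 10 + 9 = 22331.
A: Extension rate ≈ 8807.1 / 22331 = 0.394 mm/year.
Specimen B: 6342.3 mm / 0.394 mm per year = 16097.21 years ≈ 16097 varves.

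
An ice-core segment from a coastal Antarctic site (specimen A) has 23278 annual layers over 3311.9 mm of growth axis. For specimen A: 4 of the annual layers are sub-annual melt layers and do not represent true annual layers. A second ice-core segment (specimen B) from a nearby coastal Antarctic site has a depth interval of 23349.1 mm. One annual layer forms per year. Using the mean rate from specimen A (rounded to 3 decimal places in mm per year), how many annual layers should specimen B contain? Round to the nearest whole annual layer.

164430 annual layers

Specimen A: true annual layer count = 23278 − 4 = 23274.
A: Extension rate ≈ 3311.9 / 23274 = 0.142 mm/year.
Specimen B: 23349.1 mm / 0.142 mm per year = 164430.28 years ≈ 164430 annual layers.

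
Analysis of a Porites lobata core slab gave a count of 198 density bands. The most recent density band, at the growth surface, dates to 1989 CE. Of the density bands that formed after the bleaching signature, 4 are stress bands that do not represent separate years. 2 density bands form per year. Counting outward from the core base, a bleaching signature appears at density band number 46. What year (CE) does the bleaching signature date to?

Between density band 46 and the growth surface there are 198 − 46 = 152 density bands.
152 − 4 false = 148 true density bands after the bleaching signature.
Dividing by 2 density bands per year: 148 / 2 = 74 years.
The density band at the growth surface is 1989 CE, so the bleaching signature dates to 1989 − 74 = 1915 CE.

1915 CE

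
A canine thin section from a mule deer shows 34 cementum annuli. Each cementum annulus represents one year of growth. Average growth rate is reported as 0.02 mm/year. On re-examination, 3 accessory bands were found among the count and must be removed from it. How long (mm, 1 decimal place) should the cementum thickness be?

0.6 mm

True cementum annulus count = 34 − 3 = 31.
Predicted length = 0.02 mm/year × 31 years = 0.6 mm.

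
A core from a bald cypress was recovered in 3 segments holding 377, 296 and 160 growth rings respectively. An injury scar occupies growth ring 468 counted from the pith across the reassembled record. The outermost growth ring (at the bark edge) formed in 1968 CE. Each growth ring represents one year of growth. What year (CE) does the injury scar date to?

Total growth rings = 377 + 296 + 160 = 833.
Between growth ring 468 and the bark edge there are 833 − 468 = 365 growth rings.
Counting back 365 years from 1968 CE places the injury scar in 1968 − 365 = 1603 CE.

1603 CE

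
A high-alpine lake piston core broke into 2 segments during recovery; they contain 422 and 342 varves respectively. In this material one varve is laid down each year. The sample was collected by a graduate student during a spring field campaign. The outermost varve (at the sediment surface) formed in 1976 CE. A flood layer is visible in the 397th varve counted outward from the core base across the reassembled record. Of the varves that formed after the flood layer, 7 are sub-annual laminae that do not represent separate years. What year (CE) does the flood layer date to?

Total varves = 422 + 342 = 764.
The flood layer sits at varve 397 from the core base, so 764 − 397 = 367 varves formed after it.
367 − 7 false = 360 true varves after the flood layer.
1976 − 360 = 1616 CE.

1616 CE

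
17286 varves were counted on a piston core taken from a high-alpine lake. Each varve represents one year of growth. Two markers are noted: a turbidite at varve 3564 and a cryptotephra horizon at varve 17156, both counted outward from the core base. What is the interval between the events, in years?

The two markers are separated by 17156 − 3564 = 13592 varves.
At one varve per year, 13592 years elapsed between them.

13592 yr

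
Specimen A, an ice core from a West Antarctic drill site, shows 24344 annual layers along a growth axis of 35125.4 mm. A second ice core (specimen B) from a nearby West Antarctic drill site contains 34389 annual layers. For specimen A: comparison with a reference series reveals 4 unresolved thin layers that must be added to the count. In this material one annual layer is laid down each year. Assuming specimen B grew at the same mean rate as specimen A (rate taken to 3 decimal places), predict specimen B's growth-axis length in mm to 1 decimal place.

49623.3 mm

Specimen A: after corrections the count is 24344 + 4 = 24348 annual layers.
A: Extension rate ≈ 35125.4 / 24348 = 1.443 mm/yr.
B's length ≈ 1.443 × 34389 = 49623.3 mm.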